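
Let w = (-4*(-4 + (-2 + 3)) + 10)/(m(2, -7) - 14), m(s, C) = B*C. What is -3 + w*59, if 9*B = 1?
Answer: -12081/133 ≈ -90.835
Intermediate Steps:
B = ⅑ (B = (⅑)*1 = ⅑ ≈ 0.11111)
m(s, C) = C/9
w = -198/133 (w = (-4*(-4 + (-2 + 3)) + 10)/((⅑)*(-7) - 14) = (-4*(-4 + 1) + 10)/(-7/9 - 14) = (-4*(-3) + 10)/(-133/9) = (12 + 10)*(-9/133) = 22*(-9/133) = -198/133 ≈ -1.4887)
-3 + w*59 = -3 - 198/133*59 = -3 - 11682/133 = -12081/133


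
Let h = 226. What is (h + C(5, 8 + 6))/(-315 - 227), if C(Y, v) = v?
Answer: -120/271 ≈ -0.44280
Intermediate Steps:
(h + C(5, 8 + 6))/(-315 - 227) = (226 + (8 + 6))/(-315 - 227) = (226 + 14)/(-542) = 240*(-1/542) = -120/271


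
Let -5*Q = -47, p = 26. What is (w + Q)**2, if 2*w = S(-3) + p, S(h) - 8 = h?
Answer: 62001/100 ≈ 620.01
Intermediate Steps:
Q = 47/5 (Q = -1/5*(-47) = 47/5 ≈ 9.4000)
S(h) = 8 + h
w = 31/2 (w = ((8 - 3) + 26)/2 = (5 + 26)/2 = (1/2)*31 = 31/2 ≈ 15.500)
(w + Q)**2 = (31/2 + 47/5)**2 = (249/10)**2 = 62001/100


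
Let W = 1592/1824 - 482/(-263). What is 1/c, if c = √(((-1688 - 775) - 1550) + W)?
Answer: -2*I*√3604935225309/240473299 ≈ -0.015791*I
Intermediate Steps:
W = 162233/59964 (W = 1592*(1/1824) - 482*(-1/263) = 199/228 + 482/263 = 162233/59964 ≈ 2.7055)
c = I*√3604935225309/29982 (c = √(((-1688 - 775) - 1550) + 162233/59964) = √((-2463 - 1550) + 162233/59964) = √(-4013 + 162233/59964) = √(-240473299/59964) = I*√3604935225309/29982 ≈ 63.327*I)
1/c = 1/(I*√3604935225309/29982) = -2*I*√3604935225309/240473299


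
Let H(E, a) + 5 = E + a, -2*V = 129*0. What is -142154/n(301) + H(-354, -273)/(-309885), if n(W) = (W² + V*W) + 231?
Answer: -21996993233/14073737160 ≈ -1.5630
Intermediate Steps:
V = 0 (V = -129*0/2 = -½*0 = 0)
H(E, a) = -5 + E + a (H(E, a) = -5 + (E + a) = -5 + E + a)
n(W) = 231 + W² (n(W) = (W² + 0*W) + 231 = (W² + 0) + 231 = W² + 231 = 231 + W²)
-142154/n(301) + H(-354, -273)/(-309885) = -142154/(231 + 301²) + (-5 - 354 - 273)/(-309885) = -142154/(231 + 90601) - 632*(-1/309885) = -142154/90832 + 632/309885 = -142154*1/90832 + 632/309885 = -71077/45416 + 632/309885 = -21996993233/14073737160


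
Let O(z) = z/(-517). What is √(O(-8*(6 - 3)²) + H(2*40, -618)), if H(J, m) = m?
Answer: I*√165147378/517 ≈ 24.857*I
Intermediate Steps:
O(z) = -z/517 (O(z) = z*(-1/517) = -z/517)
√(O(-8*(6 - 3)²) + H(2*40, -618)) = √(-(-8)*(6 - 3)²/517 - 618) = √(-(-8)*3²/517 - 618) = √(-(-8)*9/517 - 618) = √(-1/517*(-72) - 618) = √(72/517 - 618) = √(-319434/517) = I*√165147378/517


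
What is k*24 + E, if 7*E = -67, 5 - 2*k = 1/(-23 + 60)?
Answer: 12977/259 ≈ 50.104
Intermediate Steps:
k = 92/37 (k = 5/2 - 1/(2*(-23 + 60)) = 5/2 - ½/37 = 5/2 - ½*1/37 = 5/2 - 1/74 = 92/37 ≈ 2.4865)
E = -67/7 (E = (⅐)*(-67) = -67/7 ≈ -9.5714)
k*24 + E = (92/37)*24 - 67/7 = 2208/37 - 67/7 = 12977/259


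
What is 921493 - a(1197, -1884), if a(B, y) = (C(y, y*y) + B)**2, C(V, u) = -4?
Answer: -501756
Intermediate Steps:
a(B, y) = (-4 + B)**2
921493 - a(1197, -1884) = 921493 - (-4 + 1197)**2 = 921493 - 1*1193**2 = 921493 - 1*1423249 = 921493 - 1423249 = -501756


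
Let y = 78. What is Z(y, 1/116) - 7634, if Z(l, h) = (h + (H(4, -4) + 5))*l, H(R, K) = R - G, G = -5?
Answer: -379397/58 ≈ -6541.3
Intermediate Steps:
H(R, K) = 5 + R (H(R, K) = R - 1*(-5) = R + 5 = 5 + R)
Z(l, h) = l*(14 + h) (Z(l, h) = (h + ((5 + 4) + 5))*l = (h + (9 + 5))*l = (h + 14)*l = (14 + h)*l = l*(14 + h))
Z(y, 1/116) - 7634 = 78*(14 + 1/116) - 7634 = 78*(1625/116) - 7634 = 63375/58 - 7634 = -379397/58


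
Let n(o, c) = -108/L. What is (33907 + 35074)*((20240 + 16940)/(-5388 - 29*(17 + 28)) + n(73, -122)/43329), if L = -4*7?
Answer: -23571904767553/61515363 ≈ -3.8319e+5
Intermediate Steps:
L = -28
n(o, c) = 27/7 (n(o, c) = -108/(-28) = -108*(-1/28) = 27/7)
(33907 + 35074)*((20240 + 16940)/(-5388 - 29*(17 + 28)) + n(73, -122)/43329) = (33907 + 35074)*((20240 + 16940)/(-5388 - 29*(17 + 28)) + (27/7)/43329) = 68981*(37180/(-5388 - 29*45) + (27/7)*(1/43329)) = 68981*(37180/(-5388 - 1305) + 9/101101) = 68981*(37180/(-6693) + 9/101101) = 68981*(37180*(-1/6693) + 9/101101) = 68981*(-37180/6693 + 9/101101) = 68981*(-3758874943/676668993) = -23571904767553/61515363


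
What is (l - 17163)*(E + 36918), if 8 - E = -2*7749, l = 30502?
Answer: 699283736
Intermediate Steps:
E = 15506 (E = 8 - (-2)*7749 = 8 - 1*(-15498) = 8 + 15498 = 15506)
(l - 17163)*(E + 36918) = (30502 - 17163)*(15506 + 36918) = 13339*52424 = 699283736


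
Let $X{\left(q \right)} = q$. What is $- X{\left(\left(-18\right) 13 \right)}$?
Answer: $234$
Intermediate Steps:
$- X{\left(\left(-18\right) 13 \right)} = - \left(-18\right) 13 = \left(-1\right) \left(-234\right) = 234$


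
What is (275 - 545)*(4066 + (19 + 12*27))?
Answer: -1190430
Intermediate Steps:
(275 - 545)*(4066 + (19 + 12*27)) = -270*(4066 + (19 + 324)) = -270*(4066 + 343) = -270*4409 = -1190430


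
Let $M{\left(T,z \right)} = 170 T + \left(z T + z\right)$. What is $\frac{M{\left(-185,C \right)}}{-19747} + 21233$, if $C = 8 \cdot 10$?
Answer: $\frac{419334221}{19747} \approx 21235.0$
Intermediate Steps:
$C = 80$
$M{\left(T,z \right)} = z + 170 T + T z$ ($M{\left(T,z \right)} = 170 T + \left(T z + z\right) = 170 T + \left(z + T z\right) = z + 170 T + T z$)
$\frac{M{\left(-185,C \right)}}{-19747} + 21233 = \frac{80 + 170 \left(-185\right) - 14800}{-19747} + 21233 = \left(80 - 31450 - 14800\right) \left(- \frac{1}{19747}\right) + 21233 = \left(-46170\right) \left(- \frac{1}{19747}\right) + 21233 = \frac{46170}{19747} + 21233 = \frac{419334221}{19747}$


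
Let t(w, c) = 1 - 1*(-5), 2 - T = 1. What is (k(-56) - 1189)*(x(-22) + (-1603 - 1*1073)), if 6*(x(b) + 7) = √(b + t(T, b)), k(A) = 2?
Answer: 3184721 - 2374*I/3 ≈ 3.1847e+6 - 791.33*I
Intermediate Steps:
T = 1 (T = 2 - 1*1 = 2 - 1 = 1)
t(w, c) = 6 (t(w, c) = 1 + 5 = 6)
x(b) = -7 + √(6 + b)/6 (x(b) = -7 + √(b + 6)/6 = -7 + √(6 + b)/6)
(k(-56) - 1189)*(x(-22) + (-1603 - 1*1073)) = (2 - 1189)*((-7 + √(6 - 22)/6) + (-1603 - 1*1073)) = -1187*((-7 + √(-16)/6) + (-1603 - 1073)) = -1187*((-7 + (4*I)/6) - 2676) = -1187*((-7 + 2*I/3) - 2676) = -1187*(-2683 + 2*I/3) = 3184721 - 2374*I/3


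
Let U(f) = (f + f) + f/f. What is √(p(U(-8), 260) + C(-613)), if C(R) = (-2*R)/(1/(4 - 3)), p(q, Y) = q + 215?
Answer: √1426 ≈ 37.762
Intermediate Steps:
U(f) = 1 + 2*f (U(f) = 2*f + 1 = 1 + 2*f)
p(q, Y) = 215 + q
C(R) = -2*R (C(R) = (-2*R)/(1/1) = -2*R/1 = -2*R*1 = -2*R)
√(p(U(-8), 260) + C(-613)) = √((215 + (1 + 2*(-8))) - 2*(-613)) = √((215 + (1 - 16)) + 1226) = √((215 - 15) + 1226) = √(200 + 1226) = √1426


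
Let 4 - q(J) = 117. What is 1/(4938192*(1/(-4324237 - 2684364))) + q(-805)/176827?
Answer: -25303426627/17820524016 ≈ -1.4199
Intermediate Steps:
q(J) = -113 (q(J) = 4 - 1*117 = 4 - 117 = -113)
1/(4938192*(1/(-4324237 - 2684364))) + q(-805)/176827 = 1/(4938192*(1/(-4324237 - 2684364))) - 113/176827 = 1/(4938192*(1/(-7008601))) - 113*1/176827 = 1/(4938192*(-1/7008601)) - 113/176827 = (1/4938192)*(-7008601) - 113/176827 = -7008601/4938192 - 113/176827 = -25303426627/17820524016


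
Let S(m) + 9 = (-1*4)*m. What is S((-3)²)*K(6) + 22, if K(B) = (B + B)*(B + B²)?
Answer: -22658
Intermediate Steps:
K(B) = 2*B*(B + B²) (K(B) = (2*B)*(B + B²) = 2*B*(B + B²))
S(m) = -9 - 4*m (S(m) = -9 + (-1*4)*m = -9 - 4*m)
S((-3)²)*K(6) + 22 = (-9 - 4*(-3)²)*(2*6²*(1 + 6)) + 22 = (-9 - 4*9)*(2*36*7) + 22 = (-9 - 36)*504 + 22 = -45*504 + 22 = -22680 + 22 = -22658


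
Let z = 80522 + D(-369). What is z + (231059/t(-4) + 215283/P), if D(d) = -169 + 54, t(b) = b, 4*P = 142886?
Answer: 6472243331/285772 ≈ 22648.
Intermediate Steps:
P = 71443/2 (P = (1/4)*142886 = 71443/2 ≈ 35722.)
D(d) = -115
z = 80407 (z = 80522 - 115 = 80407)
z + (231059/t(-4) + 215283/P) = 80407 + (231059/(-4) + 215283/(71443/2)) = 80407 + (231059*(-1/4) + 215283*(2/71443)) = 80407 + (-231059/4 + 430566/71443) = 80407 - 16505825873/285772 = 6472243331/285772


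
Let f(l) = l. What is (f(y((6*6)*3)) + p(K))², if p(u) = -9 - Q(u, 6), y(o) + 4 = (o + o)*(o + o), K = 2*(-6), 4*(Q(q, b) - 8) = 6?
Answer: 8698733289/4 ≈ 2.1747e+9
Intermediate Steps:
Q(q, b) = 19/2 (Q(q, b) = 8 + (¼)*6 = 8 + 3/2 = 19/2)
K = -12
y(o) = -4 + 4*o² (y(o) = -4 + (o + o)*(o + o) = -4 + (2*o)*(2*o) = -4 + 4*o²)
p(u) = -37/2 (p(u) = -9 - 1*19/2 = -9 - 19/2 = -37/2)
(f(y((6*6)*3)) + p(K))² = ((-4 + 4*((6*6)*3)²) - 37/2)² = ((-4 + 4*(36*3)²) - 37/2)² = ((-4 + 4*108²) - 37/2)² = ((-4 + 4*11664) - 37/2)² = ((-4 + 46656) - 37/2)² = (46652 - 37/2)² = (93267/2)² = 8698733289/4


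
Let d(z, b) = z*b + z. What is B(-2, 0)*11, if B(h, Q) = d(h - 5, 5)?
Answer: -462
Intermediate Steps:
d(z, b) = z + b*z (d(z, b) = b*z + z = z + b*z)
B(h, Q) = -30 + 6*h (B(h, Q) = (h - 5)*(1 + 5) = (-5 + h)*6 = -30 + 6*h)
B(-2, 0)*11 = (-30 + 6*(-2))*11 = (-30 - 12)*11 = -42*11 = -462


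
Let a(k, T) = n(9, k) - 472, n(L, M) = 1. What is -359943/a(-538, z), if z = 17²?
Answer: 119981/157 ≈ 764.21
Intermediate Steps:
z = 289
a(k, T) = -471 (a(k, T) = 1 - 472 = -471)
-359943/a(-538, z) = -359943/(-471) = -359943*(-1/471) = 119981/157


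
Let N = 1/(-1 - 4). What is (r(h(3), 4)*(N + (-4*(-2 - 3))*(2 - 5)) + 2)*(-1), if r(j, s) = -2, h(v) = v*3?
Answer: -612/5 ≈ -122.40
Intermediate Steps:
h(v) = 3*v
N = -⅕ (N = 1/(-5) = -⅕ ≈ -0.20000)
(r(h(3), 4)*(N + (-4*(-2 - 3))*(2 - 5)) + 2)*(-1) = (-2*(-⅕ + (-4*(-2 - 3))*(2 - 5)) + 2)*(-1) = (-2*(-⅕ - 4*(-5)*(-3)) + 2)*(-1) = (-2*(-⅕ + 20*(-3)) + 2)*(-1) = (-2*(-⅕ - 60) + 2)*(-1) = (-2*(-301/5) + 2)*(-1) = (602/5 + 2)*(-1) = (612/5)*(-1) = -612/5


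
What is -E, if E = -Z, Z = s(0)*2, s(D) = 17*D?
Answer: 0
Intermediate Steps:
Z = 0 (Z = (17*0)*2 = 0*2 = 0)
E = 0 (E = -1*0 = 0)
-E = -1*0 = 0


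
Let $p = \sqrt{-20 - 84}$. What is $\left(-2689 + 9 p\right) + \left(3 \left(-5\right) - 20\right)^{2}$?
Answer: $-1464 + 18 i \sqrt{26} \approx -1464.0 + 91.782 i$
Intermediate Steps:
$p = 2 i \sqrt{26}$ ($p = \sqrt{-104} = 2 i \sqrt{26} \approx 10.198 i$)
$\left(-2689 + 9 p\right) + \left(3 \left(-5\right) - 20\right)^{2} = \left(-2689 + 9 \cdot 2 i \sqrt{26}\right) + \left(3 \left(-5\right) - 20\right)^{2} = \left(-2689 + 18 i \sqrt{26}\right) + \left(-15 - 20\right)^{2} = \left(-2689 + 18 i \sqrt{26}\right) + \left(-35\right)^{2} = \left(-2689 + 18 i \sqrt{26}\right) + 1225 = -1464 + 18 i \sqrt{26}$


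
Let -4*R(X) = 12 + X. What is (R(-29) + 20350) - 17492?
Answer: 11449/4 ≈ 2862.3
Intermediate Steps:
R(X) = -3 - X/4 (R(X) = -(12 + X)/4 = -3 - X/4)
(R(-29) + 20350) - 17492 = ((-3 - ¼*(-29)) + 20350) - 17492 = ((-3 + 29/4) + 20350) - 17492 = (17/4 + 20350) - 17492 = 81417/4 - 17492 = 11449/4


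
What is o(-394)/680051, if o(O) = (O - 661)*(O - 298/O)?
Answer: 4807635/7880591 ≈ 0.61006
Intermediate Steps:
o(O) = (-661 + O)*(O - 298/O)
o(-394)/680051 = (-298 + (-394)**2 - 661*(-394) + 196978/(-394))/680051 = (-298 + 155236 + 260434 + 196978*(-1/394))*(1/680051) = (-298 + 155236 + 260434 - 98489/197)*(1/680051) = (81729795/197)*(1/680051) = 4807635/7880591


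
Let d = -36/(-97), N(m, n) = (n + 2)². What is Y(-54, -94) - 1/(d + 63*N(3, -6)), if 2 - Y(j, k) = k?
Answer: 9389855/97812 ≈ 95.999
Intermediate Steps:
N(m, n) = (2 + n)²
Y(j, k) = 2 - k
d = 36/97 (d = -36*(-1/97) = 36/97 ≈ 0.37113)
Y(-54, -94) - 1/(d + 63*N(3, -6)) = (2 - 1*(-94)) - 1/(36/97 + 63*(2 - 6)²) = (2 + 94) - 1/(36/97 + 63*(-4)²) = 96 - 1/(36/97 + 63*16) = 96 - 1/(36/97 + 1008) = 96 - 1/97812/97 = 96 - 1*97/97812 = 96 - 97/97812 = 9389855/97812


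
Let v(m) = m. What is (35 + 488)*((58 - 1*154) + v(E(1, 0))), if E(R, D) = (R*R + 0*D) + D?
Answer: -49685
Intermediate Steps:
E(R, D) = D + R² (E(R, D) = (R² + 0) + D = R² + D = D + R²)
(35 + 488)*((58 - 1*154) + v(E(1, 0))) = (35 + 488)*((58 - 1*154) + (0 + 1²)) = 523*((58 - 154) + (0 + 1)) = 523*(-96 + 1) = 523*(-95) = -49685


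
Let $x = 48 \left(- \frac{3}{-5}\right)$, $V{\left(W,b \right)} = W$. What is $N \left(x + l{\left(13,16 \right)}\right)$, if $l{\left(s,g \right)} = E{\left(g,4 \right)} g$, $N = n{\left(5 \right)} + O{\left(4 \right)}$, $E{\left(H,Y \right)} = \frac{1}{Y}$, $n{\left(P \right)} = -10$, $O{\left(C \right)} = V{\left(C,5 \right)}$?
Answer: $- \frac{984}{5} \approx -196.8$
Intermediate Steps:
$O{\left(C \right)} = C$
$N = -6$ ($N = -10 + 4 = -6$)
$l{\left(s,g \right)} = \frac{g}{4}$
$x = \frac{144}{5}$ ($x = 48 \left(\left(-3\right) \left(- \frac{1}{5}\right)\right) = 48 \cdot \frac{3}{5} = \frac{144}{5} \approx 28.8$)
$N \left(x + l{\left(13,16 \right)}\right) = - 6 \left(\frac{144}{5} + \frac{1}{4} \cdot 16\right) = - 6 \left(\frac{144}{5} + 4\right) = \left(-6\right) \frac{164}{5} = - \frac{984}{5}$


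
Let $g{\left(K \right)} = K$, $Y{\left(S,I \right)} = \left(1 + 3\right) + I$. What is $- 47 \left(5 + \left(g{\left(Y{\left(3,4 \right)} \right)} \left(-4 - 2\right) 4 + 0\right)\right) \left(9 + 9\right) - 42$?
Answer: $158160$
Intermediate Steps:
$Y{\left(S,I \right)} = 4 + I$
$- 47 \left(5 + \left(g{\left(Y{\left(3,4 \right)} \right)} \left(-4 - 2\right) 4 + 0\right)\right) \left(9 + 9\right) - 42 = - 47 \left(5 + \left(\left(4 + 4\right) \left(-4 - 2\right) 4 + 0\right)\right) \left(9 + 9\right) - 42 = - 47 \left(5 + \left(8 \left(\left(-6\right) 4\right) + 0\right)\right) 18 - 42 = - 47 \left(5 + \left(8 \left(-24\right) + 0\right)\right) 18 - 42 = - 47 \left(5 + \left(-192 + 0\right)\right) 18 - 42 = - 47 \left(5 - 192\right) 18 - 42 = - 47 \left(\left(-187\right) 18\right) - 42 = \left(-47\right) \left(-3366\right) - 42 = 158202 - 42 = 158160$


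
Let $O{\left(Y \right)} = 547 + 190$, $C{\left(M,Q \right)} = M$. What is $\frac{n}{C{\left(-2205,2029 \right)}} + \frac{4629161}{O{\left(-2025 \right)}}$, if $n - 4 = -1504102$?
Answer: $\frac{1257313359}{180565} \approx 6963.2$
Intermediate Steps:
$n = -1504098$ ($n = 4 - 1504102 = -1504098$)
$O{\left(Y \right)} = 737$
$\frac{n}{C{\left(-2205,2029 \right)}} + \frac{4629161}{O{\left(-2025 \right)}} = - \frac{1504098}{-2205} + \frac{4629161}{737} = \left(-1504098\right) \left(- \frac{1}{2205}\right) + 4629161 \cdot \frac{1}{737} = \frac{167122}{245} + \frac{4629161}{737} = \frac{1257313359}{180565}$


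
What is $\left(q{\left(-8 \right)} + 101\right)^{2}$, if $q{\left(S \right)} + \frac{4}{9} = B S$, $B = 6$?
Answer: $\frac{223729}{81} \approx 2762.1$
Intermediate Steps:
$q{\left(S \right)} = - \frac{4}{9} + 6 S$
$\left(q{\left(-8 \right)} + 101\right)^{2} = \left(\left(- \frac{4}{9} + 6 \left(-8\right)\right) + 101\right)^{2} = \left(\left(- \frac{4}{9} - 48\right) + 101\right)^{2} = \left(- \frac{436}{9} + 101\right)^{2} = \left(\frac{473}{9}\right)^{2} = \frac{223729}{81}$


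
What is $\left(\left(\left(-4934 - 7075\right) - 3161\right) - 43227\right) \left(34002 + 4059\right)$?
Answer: $-2222648217$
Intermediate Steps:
$\left(\left(\left(-4934 - 7075\right) - 3161\right) - 43227\right) \left(34002 + 4059\right) = \left(\left(-12009 - 3161\right) - 43227\right) 38061 = \left(-15170 - 43227\right) 38061 = \left(-58397\right) 38061 = -2222648217$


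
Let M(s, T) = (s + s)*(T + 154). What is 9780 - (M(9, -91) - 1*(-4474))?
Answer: 4172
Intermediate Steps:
M(s, T) = 2*s*(154 + T) (M(s, T) = (2*s)*(154 + T) = 2*s*(154 + T))
9780 - (M(9, -91) - 1*(-4474)) = 9780 - (2*9*(154 - 91) - 1*(-4474)) = 9780 - (2*9*63 + 4474) = 9780 - (1134 + 4474) = 9780 - 1*5608 = 9780 - 5608 = 4172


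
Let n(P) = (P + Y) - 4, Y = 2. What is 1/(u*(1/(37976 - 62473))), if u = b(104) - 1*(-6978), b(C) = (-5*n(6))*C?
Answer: -24497/4898 ≈ -5.0014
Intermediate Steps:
n(P) = -2 + P (n(P) = (P + 2) - 4 = (2 + P) - 4 = -2 + P)
b(C) = -20*C (b(C) = (-5*(-2 + 6))*C = (-5*4)*C = -20*C)
u = 4898 (u = -20*104 - 1*(-6978) = -2080 + 6978 = 4898)
1/(u*(1/(37976 - 62473))) = 1/(4898*(1/(37976 - 62473))) = 1/(4898*(1/(-24497))) = 1/(4898*(-1/24497)) = (1/4898)*(-24497) = -24497/4898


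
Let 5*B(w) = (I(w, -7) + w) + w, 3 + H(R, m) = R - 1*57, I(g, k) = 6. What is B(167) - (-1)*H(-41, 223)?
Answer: -33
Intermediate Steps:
H(R, m) = -60 + R (H(R, m) = -3 + (R - 1*57) = -3 + (R - 57) = -3 + (-57 + R) = -60 + R)
B(w) = 6/5 + 2*w/5 (B(w) = ((6 + w) + w)/5 = (6 + 2*w)/5 = 6/5 + 2*w/5)
B(167) - (-1)*H(-41, 223) = (6/5 + (⅖)*167) - (-1)*(-60 - 41) = (6/5 + 334/5) - (-1)*(-101) = 68 - 1*101 = 68 - 101 = -33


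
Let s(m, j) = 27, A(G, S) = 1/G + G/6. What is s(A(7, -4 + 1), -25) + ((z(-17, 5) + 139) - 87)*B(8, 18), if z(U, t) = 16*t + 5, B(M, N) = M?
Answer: 1123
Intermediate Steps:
A(G, S) = 1/G + G/6 (A(G, S) = 1/G + G*(⅙) = 1/G + G/6)
z(U, t) = 5 + 16*t
s(A(7, -4 + 1), -25) + ((z(-17, 5) + 139) - 87)*B(8, 18) = 27 + (((5 + 16*5) + 139) - 87)*8 = 27 + (((5 + 80) + 139) - 87)*8 = 27 + ((85 + 139) - 87)*8 = 27 + (224 - 87)*8 = 27 + 137*8 = 27 + 1096 = 1123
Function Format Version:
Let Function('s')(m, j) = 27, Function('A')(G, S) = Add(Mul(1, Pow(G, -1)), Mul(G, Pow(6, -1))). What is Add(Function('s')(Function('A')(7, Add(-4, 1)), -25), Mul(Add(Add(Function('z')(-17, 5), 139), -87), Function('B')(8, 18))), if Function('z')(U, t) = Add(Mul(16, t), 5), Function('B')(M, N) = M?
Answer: 1123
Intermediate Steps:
Function('A')(G, S) = Add(Pow(G, -1), Mul(Rational(1, 6), G)) (Function('A')(G, S) = Add(Pow(G, -1), Mul(G, Rational(1, 6))) = Add(Pow(G, -1), Mul(Rational(1, 6), G)))
Function('z')(U, t) = Add(5, Mul(16, t))
Add(Function('s')(Function('A')(7, Add(-4, 1)), -25), Mul(Add(Add(Function('z')(-17, 5), 139), -87), Function('B')(8, 18))) = Add(27, Mul(Add(Add(Add(5, Mul(16, 5)), 139), -87), 8)) = Add(27, Mul(Add(Add(Add(5, 80), 139), -87), 8)) = Add(27, Mul(Add(Add(85, 139), -87), 8)) = Add(27, Mul(Add(224, -87), 8)) = Add(27, Mul(137, 8)) = Add(27, 1096) = 1123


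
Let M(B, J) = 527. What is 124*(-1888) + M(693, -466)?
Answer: -233585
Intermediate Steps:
124*(-1888) + M(693, -466) = 124*(-1888) + 527 = -234112 + 527 = -233585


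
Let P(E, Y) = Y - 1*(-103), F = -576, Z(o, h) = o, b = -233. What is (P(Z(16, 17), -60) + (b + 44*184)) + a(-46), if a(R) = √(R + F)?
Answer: 7906 + I*√622 ≈ 7906.0 + 24.94*I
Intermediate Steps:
P(E, Y) = 103 + Y (P(E, Y) = Y + 103 = 103 + Y)
a(R) = √(-576 + R) (a(R) = √(R - 576) = √(-576 + R))
(P(Z(16, 17), -60) + (b + 44*184)) + a(-46) = ((103 - 60) + (-233 + 44*184)) + √(-576 - 46) = (43 + (-233 + 8096)) + √(-622) = (43 + 7863) + I*√622 = 7906 + I*√622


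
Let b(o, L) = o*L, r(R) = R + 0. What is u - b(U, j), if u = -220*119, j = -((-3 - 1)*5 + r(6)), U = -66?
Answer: -25256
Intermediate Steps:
r(R) = R
j = 14 (j = -((-3 - 1)*5 + 6) = -(-4*5 + 6) = -(-20 + 6) = -1*(-14) = 14)
b(o, L) = L*o
u = -26180
u - b(U, j) = -26180 - 14*(-66) = -26180 - 1*(-924) = -26180 + 924 = -25256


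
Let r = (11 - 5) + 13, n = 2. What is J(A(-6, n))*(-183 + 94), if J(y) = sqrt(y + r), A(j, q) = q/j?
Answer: -178*sqrt(42)/3 ≈ -384.52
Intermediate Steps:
r = 19 (r = 6 + 13 = 19)
J(y) = sqrt(19 + y) (J(y) = sqrt(y + 19) = sqrt(19 + y))
J(A(-6, n))*(-183 + 94) = sqrt(19 + 2/(-6))*(-183 + 94) = sqrt(19 + 2*(-1/6))*(-89) = sqrt(19 - 1/3)*(-89) = sqrt(56/3)*(-89) = (2*sqrt(42)/3)*(-89) = -178*sqrt(42)/3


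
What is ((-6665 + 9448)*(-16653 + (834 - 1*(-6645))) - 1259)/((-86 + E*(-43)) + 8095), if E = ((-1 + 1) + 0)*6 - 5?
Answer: -25532501/8224 ≈ -3104.6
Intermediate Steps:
E = -5 (E = (0 + 0)*6 - 5 = 0*6 - 5 = 0 - 5 = -5)
((-6665 + 9448)*(-16653 + (834 - 1*(-6645))) - 1259)/((-86 + E*(-43)) + 8095) = ((-6665 + 9448)*(-16653 + (834 - 1*(-6645))) - 1259)/((-86 - 5*(-43)) + 8095) = (2783*(-16653 + (834 + 6645)) - 1259)/((-86 + 215) + 8095) = (2783*(-16653 + 7479) - 1259)/(129 + 8095) = (2783*(-9174) - 1259)/8224 = (-25531242 - 1259)*(1/8224) = -25532501*1/8224 = -25532501/8224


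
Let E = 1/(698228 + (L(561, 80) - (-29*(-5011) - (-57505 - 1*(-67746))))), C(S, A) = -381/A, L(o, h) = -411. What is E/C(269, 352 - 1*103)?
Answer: -83/71467853 ≈ -1.1614e-6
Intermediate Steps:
E = 1/562739 (E = 1/(698228 + (-411 - (-29*(-5011) - (-57505 - 1*(-67746))))) = 1/(698228 + (-411 - (145319 - (-57505 + 67746)))) = 1/(698228 + (-411 - (145319 - 1*10241))) = 1/(698228 + (-411 - (145319 - 10241))) = 1/(698228 + (-411 - 1*135078)) = 1/(698228 + (-411 - 135078)) = 1/(698228 - 135489) = 1/562739 ≈ 1.7770e-6)
E/C(269, 352 - 1*103) = 1/(562739*((-381/(352 - 1*103)))) = 1/(562739*((-381/(352 - 103)))) = 1/(562739*((-381/249))) = 1/(562739*((-381*1/249))) = 1/(562739*(-127/83)) = (1/562739)*(-83/127) = -83/71467853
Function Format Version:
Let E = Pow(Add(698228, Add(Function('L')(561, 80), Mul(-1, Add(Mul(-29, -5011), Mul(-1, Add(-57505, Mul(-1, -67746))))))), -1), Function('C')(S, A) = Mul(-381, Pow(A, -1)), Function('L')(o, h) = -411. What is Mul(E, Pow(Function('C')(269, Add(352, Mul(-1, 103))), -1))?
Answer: Rational(-83, 71467853) ≈ -1.1614e-6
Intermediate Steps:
E = Rational(1, 562739) (E = Pow(Add(698228, Add(-411, Mul(-1, Add(Mul(-29, -5011), Mul(-1, Add(-57505, Mul(-1, -67746))))))), -1) = Pow(Add(698228, Add(-411, Mul(-1, Add(145319, Mul(-1, Add(-57505, 67746)))))), -1) = Pow(Add(698228, Add(-411, Mul(-1, Add(145319, Mul(-1, 10241))))), -1) = Pow(Add(698228, Add(-411, Mul(-1, Add(145319, -10241)))), -1) = Pow(Add(698228, Add(-411, Mul(-1, 135078))), -1) = Pow(Add(698228, Add(-411, -135078)), -1) = Pow(Add(698228, -135489), -1) = Pow(562739, -1) = Rational(1, 562739) ≈ 1.7770e-6)
Mul(E, Pow(Function('C')(269, Add(352, Mul(-1, 103))), -1)) = Mul(Rational(1, 562739), Pow(Mul(-381, Pow(Add(352, Mul(-1, 103)), -1)), -1)) = Mul(Rational(1, 562739), Pow(Mul(-381, Pow(Add(352, -103), -1)), -1)) = Mul(Rational(1, 562739), Pow(Mul(-381, Pow(249, -1)), -1)) = Mul(Rational(1, 562739), Pow(Mul(-381, Rational(1, 249)), -1)) = Mul(Rational(1, 562739), Pow(Rational(-127, 83), -1)) = Mul(Rational(1, 562739), Rational(-83, 127)) = Rational(-83, 71467853)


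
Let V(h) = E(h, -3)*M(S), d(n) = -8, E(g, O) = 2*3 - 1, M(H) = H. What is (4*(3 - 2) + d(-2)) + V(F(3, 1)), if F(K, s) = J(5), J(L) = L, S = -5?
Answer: -29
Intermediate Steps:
F(K, s) = 5
E(g, O) = 5 (E(g, O) = 6 - 1 = 5)
V(h) = -25 (V(h) = 5*(-5) = -25)
(4*(3 - 2) + d(-2)) + V(F(3, 1)) = (4*(3 - 2) - 8) - 25 = (4*1 - 8) - 25 = (4 - 8) - 25 = -4 - 25 = -29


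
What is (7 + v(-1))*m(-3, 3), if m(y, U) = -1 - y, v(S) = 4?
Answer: 22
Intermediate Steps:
(7 + v(-1))*m(-3, 3) = (7 + 4)*(-1 - 1*(-3)) = 11*(-1 + 3) = 11*2 = 22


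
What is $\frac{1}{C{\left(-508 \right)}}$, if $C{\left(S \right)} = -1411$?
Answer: $- \frac{1}{1411} \approx -0.00070872$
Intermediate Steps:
$\frac{1}{C{\left(-508 \right)}} = \frac{1}{-1411} = - \frac{1}{1411}$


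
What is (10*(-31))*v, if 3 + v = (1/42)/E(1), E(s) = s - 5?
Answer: 78275/84 ≈ 931.85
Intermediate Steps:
E(s) = -5 + s
v = -505/168 (v = -3 + (1/42)/(-5 + 1) = -3 + (1*(1/42))/(-4) = -3 + (1/42)*(-¼) = -3 - 1/168 = -505/168 ≈ -3.0060)
(10*(-31))*v = (10*(-31))*(-505/168) = -310*(-505/168) = 78275/84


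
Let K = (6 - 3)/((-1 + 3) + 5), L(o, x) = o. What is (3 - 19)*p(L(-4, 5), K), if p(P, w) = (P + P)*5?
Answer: 640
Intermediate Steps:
K = 3/7 (K = 3/(2 + 5) = 3/7 ≈ 0.42857)
p(P, w) = 10*P (p(P, w) = (2*P)*5 = 10*P)
(3 - 19)*p(L(-4, 5), K) = (3 - 19)*(10*(-4)) = -16*(-40) = 640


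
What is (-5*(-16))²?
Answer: 6400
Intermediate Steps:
(-5*(-16))² = 80² = 6400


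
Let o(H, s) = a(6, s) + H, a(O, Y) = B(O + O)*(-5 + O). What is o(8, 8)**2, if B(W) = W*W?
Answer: 23104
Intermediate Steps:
B(W) = W**2
a(O, Y) = 4*O**2*(-5 + O) (a(O, Y) = (O + O)**2*(-5 + O) = (2*O)**2*(-5 + O) = (4*O**2)*(-5 + O) = 4*O**2*(-5 + O))
o(H, s) = 144 + H (o(H, s) = 4*6**2*(-5 + 6) + H = 4*36*1 + H = 144 + H)
o(8, 8)**2 = (144 + 8)**2 = 152**2 = 23104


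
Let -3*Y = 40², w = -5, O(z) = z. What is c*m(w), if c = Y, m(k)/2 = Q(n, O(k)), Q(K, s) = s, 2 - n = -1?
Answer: 16000/3 ≈ 5333.3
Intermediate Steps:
n = 3 (n = 2 - 1*(-1) = 2 + 1 = 3)
m(k) = 2*k
Y = -1600/3 (Y = -⅓*40² = -⅓*1600 = -1600/3 ≈ -533.33)
c = -1600/3 ≈ -533.33
c*m(w) = -3200*(-5)/3 = -1600/3*(-10) = 16000/3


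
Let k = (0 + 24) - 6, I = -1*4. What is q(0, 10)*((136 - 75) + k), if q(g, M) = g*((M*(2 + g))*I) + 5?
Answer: 395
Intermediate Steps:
I = -4
q(g, M) = 5 - 4*M*g*(2 + g) (q(g, M) = g*((M*(2 + g))*(-4)) + 5 = g*(-4*M*(2 + g)) + 5 = -4*M*g*(2 + g) + 5 = 5 - 4*M*g*(2 + g))
k = 18 (k = 24 - 6 = 18)
q(0, 10)*((136 - 75) + k) = (5 - 8*10*0 - 4*10*0²)*((136 - 75) + 18) = (5 + 0 - 4*10*0)*(61 + 18) = (5 + 0 + 0)*79 = 5*79 = 395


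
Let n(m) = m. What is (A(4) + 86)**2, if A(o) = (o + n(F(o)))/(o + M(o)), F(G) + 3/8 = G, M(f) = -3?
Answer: 561001/64 ≈ 8765.6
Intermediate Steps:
F(G) = -3/8 + G
A(o) = (-3/8 + 2*o)/(-3 + o) (A(o) = (o + (-3/8 + o))/(o - 3) = (-3/8 + 2*o)/(-3 + o))
(A(4) + 86)**2 = ((-3 + 16*4)/(8*(-3 + 4)) + 86)**2 = ((1/8)*(-3 + 64)/1 + 86)**2 = ((1/8)*1*61 + 86)**2 = (61/8 + 86)**2 = (749/8)**2 = 561001/64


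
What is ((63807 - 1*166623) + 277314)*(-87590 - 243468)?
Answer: -57768958884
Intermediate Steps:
((63807 - 1*166623) + 277314)*(-87590 - 243468) = ((63807 - 166623) + 277314)*(-331058) = (-102816 + 277314)*(-331058) = 174498*(-331058) = -57768958884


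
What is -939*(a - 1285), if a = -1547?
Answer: 2659248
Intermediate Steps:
-939*(a - 1285) = -939*(-1547 - 1285) = -939*(-2832) = 2659248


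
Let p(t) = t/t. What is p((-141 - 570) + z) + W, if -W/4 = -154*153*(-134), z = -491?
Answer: -12629231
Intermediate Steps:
p(t) = 1
W = -12629232 (W = -4*(-154*153)*(-134) = -(-94248)*(-134) = -4*3157308 = -12629232)
p((-141 - 570) + z) + W = 1 - 12629232 = -12629231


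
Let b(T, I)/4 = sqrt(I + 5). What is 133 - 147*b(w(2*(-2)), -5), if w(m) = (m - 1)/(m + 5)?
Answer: 133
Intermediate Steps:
w(m) = (-1 + m)/(5 + m)
b(T, I) = 4*sqrt(5 + I) (b(T, I) = 4*sqrt(I + 5) = 4*sqrt(5 + I))
133 - 147*b(w(2*(-2)), -5) = 133 - 588*sqrt(5 - 5) = 133 - 588*sqrt(0) = 133 - 588*0 = 133 - 147*0 = 133 + 0 = 133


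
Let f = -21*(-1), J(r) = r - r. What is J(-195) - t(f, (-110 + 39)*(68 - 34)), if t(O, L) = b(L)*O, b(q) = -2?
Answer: 42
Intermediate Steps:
J(r) = 0
f = 21
t(O, L) = -2*O
J(-195) - t(f, (-110 + 39)*(68 - 34)) = 0 - (-2)*21 = 0 - 1*(-42) = 0 + 42 = 42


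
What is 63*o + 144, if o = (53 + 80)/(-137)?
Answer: 11349/137 ≈ 82.839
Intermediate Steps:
o = -133/137 (o = 133*(-1/137) = -133/137 ≈ -0.97080)
63*o + 144 = 63*(-133/137) + 144 = -8379/137 + 144 = 11349/137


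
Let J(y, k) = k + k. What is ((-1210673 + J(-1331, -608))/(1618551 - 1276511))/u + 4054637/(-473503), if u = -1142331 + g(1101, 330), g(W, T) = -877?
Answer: -1585455199684774673/185150499324112960 ≈ -8.5631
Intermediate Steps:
J(y, k) = 2*k
u = -1143208 (u = -1142331 - 877 = -1143208)
((-1210673 + J(-1331, -608))/(1618551 - 1276511))/u + 4054637/(-473503) = ((-1210673 + 2*(-608))/(1618551 - 1276511))/(-1143208) + 4054637/(-473503) = ((-1210673 - 1216)/342040)*(-1/1143208) + 4054637*(-1/473503) = -1211889*1/342040*(-1/1143208) - 4054637/473503 = -1211889/342040*(-1/1143208) - 4054637/473503 = 1211889/391022864320 - 4054637/473503 = -1585455199684774673/185150499324112960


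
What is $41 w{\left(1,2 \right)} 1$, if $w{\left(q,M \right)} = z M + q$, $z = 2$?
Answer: $205$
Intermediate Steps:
$w{\left(q,M \right)} = q + 2 M$ ($w{\left(q,M \right)} = 2 M + q = q + 2 M$)
$41 w{\left(1,2 \right)} 1 = 41 \left(1 + 2 \cdot 2\right) 1 = 41 \left(1 + 4\right) 1 = 41 \cdot 5 \cdot 1 = 205 \cdot 1 = 205$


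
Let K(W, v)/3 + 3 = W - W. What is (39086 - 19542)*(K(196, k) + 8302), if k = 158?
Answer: 162078392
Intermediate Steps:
K(W, v) = -9 (K(W, v) = -9 + 3*(W - W) = -9 + 3*0 = -9 + 0 = -9)
(39086 - 19542)*(K(196, k) + 8302) = (39086 - 19542)*(-9 + 8302) = 19544*8293 = 162078392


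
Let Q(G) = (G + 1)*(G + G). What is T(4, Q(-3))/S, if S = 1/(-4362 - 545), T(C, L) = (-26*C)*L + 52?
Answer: 5868772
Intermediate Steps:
Q(G) = 2*G*(1 + G) (Q(G) = (1 + G)*(2*G) = 2*G*(1 + G))
T(C, L) = 52 - 26*C*L (T(C, L) = -26*C*L + 52 = 52 - 26*C*L)
S = -1/4907 (S = 1/(-4907) = -1/4907 ≈ -0.00020379)
T(4, Q(-3))/S = (52 - 26*4*2*(-3)*(1 - 3))/(-1/4907) = (52 - 26*4*2*(-3)*(-2))*(-4907) = (52 - 26*4*12)*(-4907) = (52 - 1248)*(-4907) = -1196*(-4907) = 5868772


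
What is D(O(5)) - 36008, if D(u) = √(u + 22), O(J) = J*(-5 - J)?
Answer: -36008 + 2*I*√7 ≈ -36008.0 + 5.2915*I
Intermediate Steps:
D(u) = √(22 + u)
D(O(5)) - 36008 = √(22 - 1*5*(5 + 5)) - 36008 = √(22 - 1*5*10) - 36008 = √(22 - 50) - 36008 = √(-28) - 36008 = 2*I*√7 - 36008 = -36008 + 2*I*√7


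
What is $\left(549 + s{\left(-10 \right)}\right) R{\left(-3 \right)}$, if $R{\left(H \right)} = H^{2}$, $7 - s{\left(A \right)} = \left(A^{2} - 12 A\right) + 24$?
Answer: $2808$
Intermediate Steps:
$s{\left(A \right)} = -17 - A^{2} + 12 A$ ($s{\left(A \right)} = 7 - \left(\left(A^{2} - 12 A\right) + 24\right) = 7 - \left(24 + A^{2} - 12 A\right) = -17 - A^{2} + 12 A$)
$\left(549 + s{\left(-10 \right)}\right) R{\left(-3 \right)} = \left(549 - 237\right) \left(-3\right)^{2} = \left(549 - 237\right) 9 = 312 \cdot 9 = 2808$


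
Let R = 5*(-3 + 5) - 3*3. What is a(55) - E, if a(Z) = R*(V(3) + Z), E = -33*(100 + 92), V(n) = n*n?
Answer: 6400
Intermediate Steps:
R = 1 (R = 5*2 - 9 = 10 - 9 = 1)
V(n) = n²
E = -6336 (E = -33*192 = -6336)
a(Z) = 9 + Z (a(Z) = 1*(3² + Z) = 1*(9 + Z) = 9 + Z)
a(55) - E = (9 + 55) - 1*(-6336) = 64 + 6336 = 6400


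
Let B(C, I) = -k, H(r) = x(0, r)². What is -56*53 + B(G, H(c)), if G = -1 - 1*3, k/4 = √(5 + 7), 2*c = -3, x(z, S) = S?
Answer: -2968 - 8*√3 ≈ -2981.9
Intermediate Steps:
c = -3/2 (c = (½)*(-3) = -3/2 ≈ -1.5000)
H(r) = r²
k = 8*√3 (k = 4*√(5 + 7) = 4*√12 = 4*(2*√3) = 8*√3 ≈ 13.856)
G = -4 (G = -1 - 3 = -4)
B(C, I) = -8*√3
-56*53 + B(G, H(c)) = -56*53 - 8*√3 = -2968 - 8*√3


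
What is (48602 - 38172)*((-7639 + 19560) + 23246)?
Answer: 366791810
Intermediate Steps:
(48602 - 38172)*((-7639 + 19560) + 23246) = 10430*(11921 + 23246) = 10430*35167 = 366791810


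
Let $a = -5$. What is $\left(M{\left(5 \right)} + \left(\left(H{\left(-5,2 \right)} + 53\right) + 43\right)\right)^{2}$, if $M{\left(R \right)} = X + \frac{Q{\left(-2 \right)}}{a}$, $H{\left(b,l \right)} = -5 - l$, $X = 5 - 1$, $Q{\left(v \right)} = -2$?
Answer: $\frac{218089}{25} \approx 8723.6$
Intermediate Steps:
$X = 4$ ($X = 5 - 1 = 4$)
$M{\left(R \right)} = \frac{22}{5}$ ($M{\left(R \right)} = 4 - \frac{2}{-5} = 4 - - \frac{2}{5} = 4 + \frac{2}{5} = \frac{22}{5}$)
$\left(M{\left(5 \right)} + \left(\left(H{\left(-5,2 \right)} + 53\right) + 43\right)\right)^{2} = \left(\frac{22}{5} + \left(\left(\left(-5 - 2\right) + 53\right) + 43\right)\right)^{2} = \left(\frac{22}{5} + \left(\left(-7 + 53\right) + 43\right)\right)^{2} = \left(\frac{22}{5} + \left(46 + 43\right)\right)^{2} = \left(\frac{22}{5} + 89\right)^{2} = \left(\frac{467}{5}\right)^{2} = \frac{218089}{25}$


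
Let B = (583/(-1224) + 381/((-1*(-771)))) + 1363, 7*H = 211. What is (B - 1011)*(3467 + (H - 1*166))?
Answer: 184434642061/157284 ≈ 1.1726e+6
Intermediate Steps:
H = 211/7 (H = (⅐)*211 = 211/7 ≈ 30.143)
B = 428761801/314568 (B = (583*(-1/1224) + 381/771) + 1363 = (-583/1224 + 381*(1/771)) + 1363 = (-583/1224 + 127/257) + 1363 = 5617/314568 + 1363 = 428761801/314568 ≈ 1363.0)
(B - 1011)*(3467 + (H - 1*166)) = (428761801/314568 - 1011)*(3467 + (211/7 - 1*166)) = 110733553*(3467 + (211/7 - 166))/314568 = 110733553*(3467 - 951/7)/314568 = (110733553/314568)*(23318/7) = 184434642061/157284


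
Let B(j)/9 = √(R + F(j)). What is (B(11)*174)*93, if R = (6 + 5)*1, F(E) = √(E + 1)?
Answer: 145638*√(11 + 2*√3) ≈ 5.5389e+5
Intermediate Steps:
F(E) = √(1 + E)
R = 11 (R = 11*1 = 11)
B(j) = 9*√(11 + √(1 + j))
(B(11)*174)*93 = ((9*√(11 + √(1 + 11)))*174)*93 = ((9*√(11 + √12))*174)*93 = ((9*√(11 + 2*√3))*174)*93 = (1566*√(11 + 2*√3))*93 = 145638*√(11 + 2*√3)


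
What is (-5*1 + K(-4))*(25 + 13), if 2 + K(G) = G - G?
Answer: -266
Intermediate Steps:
K(G) = -2 (K(G) = -2 + (G - G) = -2 + 0 = -2)
(-5*1 + K(-4))*(25 + 13) = (-5*1 - 2)*(25 + 13) = (-5 - 2)*38 = -7*38 = -266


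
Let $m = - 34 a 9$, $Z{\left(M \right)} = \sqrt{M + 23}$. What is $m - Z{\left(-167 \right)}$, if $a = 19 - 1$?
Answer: $-5508 - 12 i \approx -5508.0 - 12.0 i$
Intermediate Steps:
$a = 18$
$Z{\left(M \right)} = \sqrt{23 + M}$
$m = -5508$ ($m = \left(-34\right) 18 \cdot 9 = \left(-612\right) 9 = -5508$)
$m - Z{\left(-167 \right)} = -5508 - \sqrt{23 - 167} = -5508 - \sqrt{-144} = -5508 - 12 i$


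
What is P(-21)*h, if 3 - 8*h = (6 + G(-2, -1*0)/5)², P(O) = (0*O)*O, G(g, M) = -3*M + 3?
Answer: 0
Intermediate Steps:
G(g, M) = 3 - 3*M
P(O) = 0 (P(O) = 0*O = 0)
h = -507/100 (h = 3/8 - (6 + (3 - (-3)*0)/5)²/8 = 3/8 - (6 + (3 - 3*0)*(⅕))²/8 = 3/8 - (6 + (3 + 0)*(⅕))²/8 = 3/8 - (6 + 3*(⅕))²/8 = 3/8 - (6 + ⅗)²/8 = 3/8 - (33/5)²/8 = 3/8 - ⅛*1089/25 = 3/8 - 1089/200 = -507/100 ≈ -5.0700)
P(-21)*h = 0*(-507/100) = 0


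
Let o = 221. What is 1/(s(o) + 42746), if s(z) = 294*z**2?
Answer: 1/14402000 ≈ 6.9435e-8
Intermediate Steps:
1/(s(o) + 42746) = 1/(294*221**2 + 42746) = 1/(294*48841 + 42746) = 1/(14359254 + 42746) = 1/14402000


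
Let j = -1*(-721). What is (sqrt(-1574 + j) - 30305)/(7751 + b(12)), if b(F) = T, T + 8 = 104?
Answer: -1595/413 + I*sqrt(853)/7847 ≈ -3.862 + 0.003722*I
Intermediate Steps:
T = 96 (T = -8 + 104 = 96)
b(F) = 96
j = 721
(sqrt(-1574 + j) - 30305)/(7751 + b(12)) = (sqrt(-1574 + 721) - 30305)/(7751 + 96) = (sqrt(-853) - 30305)/7847 = (I*sqrt(853) - 30305)*(1/7847) = (-30305 + I*sqrt(853))*(1/7847) = -1595/413 + I*sqrt(853)/7847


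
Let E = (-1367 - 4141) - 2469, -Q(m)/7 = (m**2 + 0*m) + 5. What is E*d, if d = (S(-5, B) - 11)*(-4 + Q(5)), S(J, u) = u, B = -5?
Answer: -27313248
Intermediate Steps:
Q(m) = -35 - 7*m**2 (Q(m) = -7*((m**2 + 0*m) + 5) = -7*((m**2 + 0) + 5) = -7*(m**2 + 5) = -7*(5 + m**2) = -35 - 7*m**2)
E = -7977 (E = -5508 - 2469 = -7977)
d = 3424 (d = (-5 - 11)*(-4 + (-35 - 7*5**2)) = -16*(-4 + (-35 - 7*25)) = -16*(-4 + (-35 - 175)) = -16*(-4 - 210) = -16*(-214) = 3424)
E*d = -7977*3424 = -27313248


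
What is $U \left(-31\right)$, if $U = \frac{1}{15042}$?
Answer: $- \frac{31}{15042} \approx -0.0020609$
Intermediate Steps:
$U = \frac{1}{15042} \approx 6.648 \cdot 10^{-5}$
$U \left(-31\right) = \frac{1}{15042} \left(-31\right) = - \frac{31}{15042}$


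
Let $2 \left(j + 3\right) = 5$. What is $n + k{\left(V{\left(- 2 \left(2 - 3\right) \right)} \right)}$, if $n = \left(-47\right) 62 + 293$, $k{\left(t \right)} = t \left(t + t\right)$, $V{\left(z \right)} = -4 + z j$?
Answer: $-2571$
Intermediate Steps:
$j = - \frac{1}{2}$ ($j = -3 + \frac{1}{2} \cdot 5 = -3 + \frac{5}{2} = - \frac{1}{2} \approx -0.5$)
$V{\left(z \right)} = -4 - \frac{z}{2}$ ($V{\left(z \right)} = -4 + z \left(- \frac{1}{2}\right) = -4 - \frac{z}{2}$)
$k{\left(t \right)} = 2 t^{2}$ ($k{\left(t \right)} = t 2 t = 2 t^{2}$)
$n = -2621$ ($n = -2914 + 293 = -2621$)
$n + k{\left(V{\left(- 2 \left(2 - 3\right) \right)} \right)} = -2621 + 2 \left(-4 - \frac{\left(-2\right) \left(2 - 3\right)}{2}\right)^{2} = -2621 + 2 \left(-4 - \frac{\left(-2\right) \left(-1\right)}{2}\right)^{2} = -2621 + 2 \left(-4 - 1\right)^{2} = -2621 + 2 \left(-5\right)^{2} = -2621 + 2 \cdot 25 = -2621 + 50 = -2571$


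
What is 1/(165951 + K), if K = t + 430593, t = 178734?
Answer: 1/775278 ≈ 1.2899e-6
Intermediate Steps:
K = 609327 (K = 178734 + 430593 = 609327)
1/(165951 + K) = 1/(165951 + 609327) = 1/775278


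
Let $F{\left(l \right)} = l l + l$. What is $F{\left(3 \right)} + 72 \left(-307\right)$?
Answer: $-22092$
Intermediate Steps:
$F{\left(l \right)} = l + l^{2}$ ($F{\left(l \right)} = l^{2} + l = l + l^{2}$)
$F{\left(3 \right)} + 72 \left(-307\right) = 3 \left(1 + 3\right) + 72 \left(-307\right) = 3 \cdot 4 - 22104 = 12 - 22104 = -22092$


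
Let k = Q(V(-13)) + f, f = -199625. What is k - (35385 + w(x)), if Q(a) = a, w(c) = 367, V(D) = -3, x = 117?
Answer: -235380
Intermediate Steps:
k = -199628 (k = -3 - 199625 = -199628)
k - (35385 + w(x)) = -199628 - (35385 + 367) = -199628 - 1*35752 = -199628 - 35752 = -235380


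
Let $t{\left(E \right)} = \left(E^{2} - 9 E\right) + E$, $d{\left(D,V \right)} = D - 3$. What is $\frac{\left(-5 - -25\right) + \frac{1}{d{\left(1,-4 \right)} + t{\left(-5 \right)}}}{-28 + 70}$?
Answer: $\frac{1261}{2646} \approx 0.47657$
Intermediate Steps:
$d{\left(D,V \right)} = -3 + D$
$t{\left(E \right)} = E^{2} - 8 E$
$\frac{\left(-5 - -25\right) + \frac{1}{d{\left(1,-4 \right)} + t{\left(-5 \right)}}}{-28 + 70} = \frac{\left(-5 - -25\right) + \frac{1}{\left(-3 + 1\right) - 5 \left(-8 - 5\right)}}{-28 + 70} = \frac{\left(-5 + 25\right) + \frac{1}{-2 - -65}}{42} = \frac{20 + \frac{1}{-2 + 65}}{42} = \frac{20 + \frac{1}{63}}{42} = \frac{1}{42} \cdot \frac{1261}{63} = \frac{1261}{2646}$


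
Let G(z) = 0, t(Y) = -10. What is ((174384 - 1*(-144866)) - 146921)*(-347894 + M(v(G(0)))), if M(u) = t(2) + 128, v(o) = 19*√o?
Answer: -59931890304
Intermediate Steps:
M(u) = 118 (M(u) = -10 + 128 = 118)
((174384 - 1*(-144866)) - 146921)*(-347894 + M(v(G(0)))) = ((174384 - 1*(-144866)) - 146921)*(-347894 + 118) = ((174384 + 144866) - 146921)*(-347776) = (319250 - 146921)*(-347776) = 172329*(-347776) = -59931890304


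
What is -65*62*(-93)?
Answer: 374790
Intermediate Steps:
-65*62*(-93) = -4030*(-93) = 374790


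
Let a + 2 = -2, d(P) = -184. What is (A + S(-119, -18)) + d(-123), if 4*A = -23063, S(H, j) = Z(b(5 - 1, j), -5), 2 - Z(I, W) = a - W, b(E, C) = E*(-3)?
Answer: -23795/4 ≈ -5948.8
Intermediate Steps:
a = -4 (a = -2 - 2 = -4)
b(E, C) = -3*E
Z(I, W) = 6 + W (Z(I, W) = 2 - (-4 - W) = 2 + (4 + W) = 6 + W)
S(H, j) = 1 (S(H, j) = 6 - 5 = 1)
A = -23063/4 (A = (¼)*(-23063) = -23063/4 ≈ -5765.8)
(A + S(-119, -18)) + d(-123) = (-23063/4 + 1) - 184 = -23059/4 - 184 = -23795/4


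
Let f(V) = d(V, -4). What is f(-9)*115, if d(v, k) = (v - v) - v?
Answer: 1035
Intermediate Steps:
d(v, k) = -v (d(v, k) = 0 - v = -v)
f(V) = -V
f(-9)*115 = -1*(-9)*115 = 9*115 = 1035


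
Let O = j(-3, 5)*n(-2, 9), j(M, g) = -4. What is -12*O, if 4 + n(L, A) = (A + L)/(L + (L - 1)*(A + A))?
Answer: -198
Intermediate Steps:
n(L, A) = -4 + (A + L)/(L + 2*A*(-1 + L)) (n(L, A) = -4 + (A + L)/(L + (L - 1)*(A + A)) = -4 + (A + L)/(L + (-1 + L)*(2*A)) = -4 + (A + L)/(L + 2*A*(-1 + L)))
O = 33/2 (O = -4*(-3*(-2) + 9*9 - 8*9*(-2))/(-2 - 2*9 + 2*9*(-2)) = -4*(6 + 81 + 144)/(-2 - 18 - 36) = -4*231/(-56) = -(-1)*231/14 = -4*(-33/8) = 33/2 ≈ 16.500)
-12*O = -12*33/2 = -198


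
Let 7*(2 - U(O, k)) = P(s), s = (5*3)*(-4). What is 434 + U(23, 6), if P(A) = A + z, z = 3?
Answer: 3109/7 ≈ 444.14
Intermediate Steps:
s = -60 (s = 15*(-4) = -60)
P(A) = 3 + A (P(A) = A + 3 = 3 + A)
U(O, k) = 71/7 (U(O, k) = 2 - (3 - 60)/7 = 2 - ⅐*(-57) = 2 + 57/7 = 71/7)
434 + U(23, 6) = 434 + 71/7 = 3109/7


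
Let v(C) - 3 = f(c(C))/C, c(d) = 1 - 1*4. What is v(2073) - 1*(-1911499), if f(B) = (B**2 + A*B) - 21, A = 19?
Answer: 1320847859/691 ≈ 1.9115e+6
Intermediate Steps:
c(d) = -3 (c(d) = 1 - 4 = -3)
f(B) = -21 + B**2 + 19*B (f(B) = (B**2 + 19*B) - 21 = -21 + B**2 + 19*B)
v(C) = 3 - 69/C (v(C) = 3 + (-21 + (-3)**2 + 19*(-3))/C = 3 + (-21 + 9 - 57)/C = 3 - 69/C)
v(2073) - 1*(-1911499) = (3 - 69/2073) - 1*(-1911499) = (3 - 69*1/2073) + 1911499 = (3 - 23/691) + 1911499 = 2050/691 + 1911499 = 1320847859/691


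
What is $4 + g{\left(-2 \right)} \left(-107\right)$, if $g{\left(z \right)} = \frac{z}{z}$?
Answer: $-103$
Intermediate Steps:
$g{\left(z \right)} = 1$
$4 + g{\left(-2 \right)} \left(-107\right) = 4 + 1 \left(-107\right) = 4 - 107 = -103$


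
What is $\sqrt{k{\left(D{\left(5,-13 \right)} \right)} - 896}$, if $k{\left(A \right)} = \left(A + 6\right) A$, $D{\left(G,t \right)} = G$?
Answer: $29 i \approx 29.0 i$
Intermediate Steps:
$k{\left(A \right)} = A \left(6 + A\right)$ ($k{\left(A \right)} = \left(6 + A\right) A = A \left(6 + A\right)$)
$\sqrt{k{\left(D{\left(5,-13 \right)} \right)} - 896} = \sqrt{5 \left(6 + 5\right) - 896} = \sqrt{5 \cdot 11 - 896} = \sqrt{55 - 896} = \sqrt{-841} = 29 i$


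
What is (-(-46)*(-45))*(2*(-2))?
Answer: 8280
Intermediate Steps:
(-(-46)*(-45))*(2*(-2)) = -46*45*(-4) = -2070*(-4) = 8280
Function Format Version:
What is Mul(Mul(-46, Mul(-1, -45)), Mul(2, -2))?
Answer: 8280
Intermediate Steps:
Mul(Mul(-46, Mul(-1, -45)), Mul(2, -2)) = Mul(Mul(-46, 45), -4) = Mul(-2070, -4) = 8280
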